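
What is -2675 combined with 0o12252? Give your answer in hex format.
Convert 0o12252 (octal) → 1×4096 + 2×512 + 2×64 + 5×8 + 2 = 5290 (decimal)
Compute -2675 + 5290 = 2615
Convert 2615 (decimal) → 2615 = 10×256 + 3×16 + 7 → 0xA37 (hexadecimal)
0xA37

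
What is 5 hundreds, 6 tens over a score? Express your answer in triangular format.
Convert 5 hundreds, 6 tens (place-value notation) → 5×100 + 6×10 = 560 (decimal)
Convert a score (colloquial) → 20 (decimal)
Compute 560 ÷ 20 = 28
Convert 28 (decimal) → 28 = 7×8/2 → the 7th triangular number (triangular index)
the 7th triangular number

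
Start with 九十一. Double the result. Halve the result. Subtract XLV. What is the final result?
Convert 九十一 (Chinese numeral) → 9×10 + 1 = 91 (decimal)
Start: 91
91 × 2 = 182
182 ÷ 2 = 91
Convert XLV (Roman numeral) → 40 + 5 = 45 (decimal)
91 - 45 = 46
46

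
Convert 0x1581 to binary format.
Convert 0x1581 (hexadecimal) → 1×4096 + 5×256 + 8×16 + 1 = 5505 (decimal)
Convert 5505 (decimal) → 5505 = 4096 + 1024 + 256 + 128 + 1 → 0b1010110000001 (binary)
0b1010110000001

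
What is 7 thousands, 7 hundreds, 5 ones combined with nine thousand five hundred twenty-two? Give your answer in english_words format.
Convert 7 thousands, 7 hundreds, 5 ones (place-value notation) → 7×1000 + 7×100 + 5 = 7705 (decimal)
Convert nine thousand five hundred twenty-two (English words) → 9×1000 + 5×100 + 22 = 9522 (decimal)
Compute 7705 + 9522 = 17227
Convert 17227 (decimal) → 17227 = 17×1000 + 2×100 + 27 → seventeen thousand two hundred twenty-seven (English words)
seventeen thousand two hundred twenty-seven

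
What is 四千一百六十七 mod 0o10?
Convert 四千一百六十七 (Chinese numeral) → 4×1000 + 1×100 + 6×10 + 7 = 4167 (decimal)
Convert 0o10 (octal) → 1×8 = 8 (decimal)
Compute 4167 mod 8 = 7
7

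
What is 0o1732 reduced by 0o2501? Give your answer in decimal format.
Convert 0o1732 (octal) → 1×512 + 7×64 + 3×8 + 2 = 986 (decimal)
Convert 0o2501 (octal) → 2×512 + 5×64 + 1 = 1345 (decimal)
Compute 986 - 1345 = -359
-359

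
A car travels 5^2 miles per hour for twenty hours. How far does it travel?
Convert 5^2 (power) → 25 (decimal)
Convert twenty (English words) → 20 (decimal)
Compute 25 × 20 = 500
500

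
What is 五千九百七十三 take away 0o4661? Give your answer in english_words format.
Convert 五千九百七十三 (Chinese numeral) → 5×1000 + 9×100 + 7×10 + 3 = 5973 (decimal)
Convert 0o4661 (octal) → 4×512 + 6×64 + 6×8 + 1 = 2481 (decimal)
Compute 5973 - 2481 = 3492
Convert 3492 (decimal) → 3492 = 3×1000 + 4×100 + 92 → three thousand four hundred ninety-two (English words)
three thousand four hundred ninety-two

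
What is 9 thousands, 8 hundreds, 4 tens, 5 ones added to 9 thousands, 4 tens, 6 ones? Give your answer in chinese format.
Convert 9 thousands, 8 hundreds, 4 tens, 5 ones (place-value notation) → 9×1000 + 8×100 + 4×10 + 5 = 9845 (decimal)
Convert 9 thousands, 4 tens, 6 ones (place-value notation) → 9×1000 + 4×10 + 6 = 9046 (decimal)
Compute 9845 + 9046 = 18891
Convert 18891 (decimal) → 18891 = 1×10000 + 8×1000 + 8×100 + 9×10 + 1 → 一万八千八百九十一 (Chinese numeral)
一万八千八百九十一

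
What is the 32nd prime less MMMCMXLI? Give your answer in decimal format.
Convert the 32nd prime (prime index) → 131 (decimal)
Convert MMMCMXLI (Roman numeral) → 1000 + 1000 + 1000 + 900 + 40 + 1 = 3941 (decimal)
Compute 131 - 3941 = -3810
-3810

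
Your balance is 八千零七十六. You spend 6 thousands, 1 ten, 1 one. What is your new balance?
Convert 八千零七十六 (Chinese numeral) → 8×1000 + 7×10 + 6 = 8076 (decimal)
Convert 6 thousands, 1 ten, 1 one (place-value notation) → 6×1000 + 1×10 + 1 = 6011 (decimal)
Compute 8076 - 6011 = 2065
2065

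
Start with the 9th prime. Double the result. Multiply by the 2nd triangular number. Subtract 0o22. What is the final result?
Convert the 9th prime (prime index) → 23 (decimal)
Start: 23
23 × 2 = 46
Convert the 2nd triangular number (triangular index) → 2×3/2 = 3 (decimal)
46 × 3 = 138
Convert 0o22 (octal) → 2×8 + 2 = 18 (decimal)
138 - 18 = 120
120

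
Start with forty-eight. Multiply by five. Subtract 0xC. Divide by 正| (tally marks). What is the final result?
Convert forty-eight (English words) → 48 (decimal)
Start: 48
Convert five (English words) → 5 (decimal)
48 × 5 = 240
Convert 0xC (hexadecimal) → 12 (decimal)
240 - 12 = 228
Convert 正| (tally marks) → 5 + 1 = 6 (decimal)
228 ÷ 6 = 38
38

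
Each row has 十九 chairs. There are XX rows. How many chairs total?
Convert 十九 (Chinese numeral) → 1×10 + 9 = 19 (decimal)
Convert XX (Roman numeral) → 10 + 10 = 20 (decimal)
Compute 19 × 20 = 380
380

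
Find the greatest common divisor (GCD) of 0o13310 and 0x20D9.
Convert 0o13310 (octal) → 1×4096 + 3×512 + 3×64 + 1×8 = 5832 (decimal)
Convert 0x20D9 (hexadecimal) → 2×4096 + 13×16 + 9 = 8409 (decimal)
Compute gcd(5832, 8409) = 3
3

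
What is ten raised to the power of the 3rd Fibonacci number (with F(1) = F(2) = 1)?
Convert ten (English words) → 10 (decimal)
Convert the 3rd Fibonacci number (with F(1) = F(2) = 1) (Fibonacci index) → 1, 1, 2 → 2 (decimal)
Compute 10 ^ 2 = 100
100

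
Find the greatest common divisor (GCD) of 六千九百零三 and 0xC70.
Convert 六千九百零三 (Chinese numeral) → 6×1000 + 9×100 + 3 = 6903 (decimal)
Convert 0xC70 (hexadecimal) → 12×256 + 7×16 = 3184 (decimal)
Compute gcd(6903, 3184) = 1
1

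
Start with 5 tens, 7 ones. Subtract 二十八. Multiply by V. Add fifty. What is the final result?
Convert 5 tens, 7 ones (place-value notation) → 5×10 + 7 = 57 (decimal)
Start: 57
Convert 二十八 (Chinese numeral) → 2×10 + 8 = 28 (decimal)
57 - 28 = 29
Convert V (Roman numeral) → 5 (decimal)
29 × 5 = 145
Convert fifty (English words) → 50 (decimal)
145 + 50 = 195
195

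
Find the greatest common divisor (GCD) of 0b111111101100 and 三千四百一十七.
Convert 0b111111101100 (binary) → 2048 + 1024 + 512 + 256 + 128 + 64 + 32 + 8 + 4 = 4076 (decimal)
Convert 三千四百一十七 (Chinese numeral) → 3×1000 + 4×100 + 1×10 + 7 = 3417 (decimal)
Compute gcd(4076, 3417) = 1
1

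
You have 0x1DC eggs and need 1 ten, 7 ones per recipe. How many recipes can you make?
Convert 0x1DC (hexadecimal) → 1×256 + 13×16 + 12 = 476 (decimal)
Convert 1 ten, 7 ones (place-value notation) → 1×10 + 7 = 17 (decimal)
Compute 476 ÷ 17 = 28
28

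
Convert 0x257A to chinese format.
Convert 0x257A (hexadecimal) → 2×4096 + 5×256 + 7×16 + 10 = 9594 (decimal)
Convert 9594 (decimal) → 9594 = 9×1000 + 5×100 + 9×10 + 4 → 九千五百九十四 (Chinese numeral)
九千五百九十四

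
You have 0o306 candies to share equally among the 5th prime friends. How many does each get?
Convert 0o306 (octal) → 3×64 + 6 = 198 (decimal)
Convert the 5th prime (prime index) → 11 (decimal)
Compute 198 ÷ 11 = 18
18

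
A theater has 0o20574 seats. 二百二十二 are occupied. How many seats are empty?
Convert 0o20574 (octal) → 2×4096 + 5×64 + 7×8 + 4 = 8572 (decimal)
Convert 二百二十二 (Chinese numeral) → 2×100 + 2×10 + 2 = 222 (decimal)
Compute 8572 - 222 = 8350
8350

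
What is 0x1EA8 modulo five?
Convert 0x1EA8 (hexadecimal) → 1×4096 + 14×256 + 10×16 + 8 = 7848 (decimal)
Convert five (English words) → 5 (decimal)
Compute 7848 mod 5 = 3
3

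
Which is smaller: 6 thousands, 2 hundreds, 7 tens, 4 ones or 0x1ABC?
Convert 6 thousands, 2 hundreds, 7 tens, 4 ones (place-value notation) → 6×1000 + 2×100 + 7×10 + 4 = 6274 (decimal)
Convert 0x1ABC (hexadecimal) → 1×4096 + 10×256 + 11×16 + 12 = 6844 (decimal)
Compare 6274 vs 6844: smaller = 6274
6274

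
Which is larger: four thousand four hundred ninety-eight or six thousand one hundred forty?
Convert four thousand four hundred ninety-eight (English words) → 4×1000 + 4×100 + 98 = 4498 (decimal)
Convert six thousand one hundred forty (English words) → 6×1000 + 1×100 + 40 = 6140 (decimal)
Compare 4498 vs 6140: larger = 6140
6140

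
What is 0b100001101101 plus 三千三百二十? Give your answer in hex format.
Convert 0b100001101101 (binary) → 2048 + 64 + 32 + 8 + 4 + 1 = 2157 (decimal)
Convert 三千三百二十 (Chinese numeral) → 3×1000 + 3×100 + 2×10 = 3320 (decimal)
Compute 2157 + 3320 = 5477
Convert 5477 (decimal) → 5477 = 1×4096 + 5×256 + 6×16 + 5 → 0x1565 (hexadecimal)
0x1565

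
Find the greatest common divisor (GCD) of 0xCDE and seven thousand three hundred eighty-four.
Convert 0xCDE (hexadecimal) → 12×256 + 13×16 + 14 = 3294 (decimal)
Convert seven thousand three hundred eighty-four (English words) → 7×1000 + 3×100 + 84 = 7384 (decimal)
Compute gcd(3294, 7384) = 2
2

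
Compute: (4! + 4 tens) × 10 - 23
Convert 4! (factorial) → 24 (decimal)
Convert 4 tens (place-value notation) → 4×10 = 40 (decimal)
Expression in decimal: (24 + 40) × 10 - 23
Parentheses first: 24 + 40 = 64
Multiply: 64 × 10 = 640
Subtract: 640 - 23 = 617
617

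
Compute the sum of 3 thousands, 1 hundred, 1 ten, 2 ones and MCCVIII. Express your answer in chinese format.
Convert 3 thousands, 1 hundred, 1 ten, 2 ones (place-value notation) → 3×1000 + 1×100 + 1×10 + 2 = 3112 (decimal)
Convert MCCVIII (Roman numeral) → 1000 + 100 + 100 + 5 + 1 + 1 + 1 = 1208 (decimal)
Compute 3112 + 1208 = 4320
Convert 4320 (decimal) → 4320 = 4×1000 + 3×100 + 2×10 → 四千三百二十 (Chinese numeral)
四千三百二十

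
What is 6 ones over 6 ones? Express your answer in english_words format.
Convert 6 ones (place-value notation) → 6 (decimal)
Convert 6 ones (place-value notation) → 6 (decimal)
Compute 6 ÷ 6 = 1
Convert 1 (decimal) → one (English words)
one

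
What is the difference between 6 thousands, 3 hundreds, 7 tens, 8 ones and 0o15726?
Convert 6 thousands, 3 hundreds, 7 tens, 8 ones (place-value notation) → 6×1000 + 3×100 + 7×10 + 8 = 6378 (decimal)
Convert 0o15726 (octal) → 1×4096 + 5×512 + 7×64 + 2×8 + 6 = 7126 (decimal)
Difference: |6378 - 7126| = 748
748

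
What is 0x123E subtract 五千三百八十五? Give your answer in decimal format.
Convert 0x123E (hexadecimal) → 1×4096 + 2×256 + 3×16 + 14 = 4670 (decimal)
Convert 五千三百八十五 (Chinese numeral) → 5×1000 + 3×100 + 8×10 + 5 = 5385 (decimal)
Compute 4670 - 5385 = -715
-715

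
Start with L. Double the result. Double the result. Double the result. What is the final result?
Convert L (Roman numeral) → 50 (decimal)
Start: 50
50 × 2 = 100
100 × 2 = 200
200 × 2 = 400
400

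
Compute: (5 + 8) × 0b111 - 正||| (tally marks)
Convert 0b111 (binary) → 4 + 2 + 1 = 7 (decimal)
Convert 正||| (tally marks) → 5 + 3 = 8 (decimal)
Expression in decimal: (5 + 8) × 7 - 8
Parentheses first: 5 + 8 = 13
Multiply: 13 × 7 = 91
Subtract: 91 - 8 = 83
83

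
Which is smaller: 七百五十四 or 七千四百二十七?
Convert 七百五十四 (Chinese numeral) → 7×100 + 5×10 + 4 = 754 (decimal)
Convert 七千四百二十七 (Chinese numeral) → 7×1000 + 4×100 + 2×10 + 7 = 7427 (decimal)
Compare 754 vs 7427: smaller = 754
754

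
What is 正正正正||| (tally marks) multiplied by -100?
Convert 正正正正||| (tally marks) → 5 + 5 + 5 + 5 + 3 = 23 (decimal)
Compute 23 × -100 = -2300
-2300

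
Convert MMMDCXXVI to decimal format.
Convert MMMDCXXVI (Roman numeral) → 1000 + 1000 + 1000 + 500 + 100 + 10 + 10 + 5 + 1 = 3626 (decimal)
3626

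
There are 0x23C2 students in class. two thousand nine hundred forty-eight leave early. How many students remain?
Convert 0x23C2 (hexadecimal) → 2×4096 + 3×256 + 12×16 + 2 = 9154 (decimal)
Convert two thousand nine hundred forty-eight (English words) → 2×1000 + 9×100 + 48 = 2948 (decimal)
Compute 9154 - 2948 = 6206
6206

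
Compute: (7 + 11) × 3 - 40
Parentheses first: 7 + 11 = 18
Multiply: 18 × 3 = 54
Subtract: 54 - 40 = 14
14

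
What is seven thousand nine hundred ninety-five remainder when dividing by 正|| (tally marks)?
Convert seven thousand nine hundred ninety-five (English words) → 7×1000 + 9×100 + 95 = 7995 (decimal)
Convert 正|| (tally marks) → 5 + 2 = 7 (decimal)
Compute 7995 mod 7 = 1
1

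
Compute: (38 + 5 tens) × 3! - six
Convert 5 tens (place-value notation) → 5×10 = 50 (decimal)
Convert 3! (factorial) → 6 (decimal)
Convert six (English words) → 6 (decimal)
Expression in decimal: (38 + 50) × 6 - 6
Parentheses first: 38 + 50 = 88
Multiply: 88 × 6 = 528
Subtract: 528 - 6 = 522
522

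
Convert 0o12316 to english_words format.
Convert 0o12316 (octal) → 1×4096 + 2×512 + 3×64 + 1×8 + 6 = 5326 (decimal)
Convert 5326 (decimal) → 5326 = 5×1000 + 3×100 + 26 → five thousand three hundred twenty-six (English words)
five thousand three hundred twenty-six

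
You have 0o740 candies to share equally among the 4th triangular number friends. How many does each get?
Convert 0o740 (octal) → 7×64 + 4×8 = 480 (decimal)
Convert the 4th triangular number (triangular index) → 4×5/2 = 10 (decimal)
Compute 480 ÷ 10 = 48
48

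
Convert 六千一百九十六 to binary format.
Convert 六千一百九十六 (Chinese numeral) → 6×1000 + 1×100 + 9×10 + 6 = 6196 (decimal)
Convert 6196 (decimal) → 6196 = 4096 + 2048 + 32 + 16 + 4 → 0b1100000110100 (binary)
0b1100000110100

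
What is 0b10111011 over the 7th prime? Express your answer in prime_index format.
Convert 0b10111011 (binary) → 128 + 32 + 16 + 8 + 2 + 1 = 187 (decimal)
Convert the 7th prime (prime index) → 17 (decimal)
Compute 187 ÷ 17 = 11
Convert 11 (decimal) → the 5th prime (prime index)
the 5th prime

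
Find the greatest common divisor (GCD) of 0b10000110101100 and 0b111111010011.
Convert 0b10000110101100 (binary) → 8192 + 256 + 128 + 32 + 8 + 4 = 8620 (decimal)
Convert 0b111111010011 (binary) → 2048 + 1024 + 512 + 256 + 128 + 64 + 16 + 2 + 1 = 4051 (decimal)
Compute gcd(8620, 4051) = 1
1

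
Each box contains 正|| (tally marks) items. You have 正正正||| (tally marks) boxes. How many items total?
Convert 正|| (tally marks) → 5 + 2 = 7 (decimal)
Convert 正正正||| (tally marks) → 5 + 5 + 5 + 3 = 18 (decimal)
Compute 7 × 18 = 126
126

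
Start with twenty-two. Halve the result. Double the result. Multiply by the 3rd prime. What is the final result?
Convert twenty-two (English words) → 22 (decimal)
Start: 22
22 ÷ 2 = 11
11 × 2 = 22
Convert the 3rd prime (prime index) → 5 (decimal)
22 × 5 = 110
110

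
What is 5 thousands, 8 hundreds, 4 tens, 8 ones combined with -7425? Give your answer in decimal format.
Convert 5 thousands, 8 hundreds, 4 tens, 8 ones (place-value notation) → 5×1000 + 8×100 + 4×10 + 8 = 5848 (decimal)
Compute 5848 + -7425 = -1577
-1577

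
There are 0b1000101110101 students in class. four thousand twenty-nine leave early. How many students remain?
Convert 0b1000101110101 (binary) → 4096 + 256 + 64 + 32 + 16 + 4 + 1 = 4469 (decimal)
Convert four thousand twenty-nine (English words) → 4×1000 + 29 = 4029 (decimal)
Compute 4469 - 4029 = 440
440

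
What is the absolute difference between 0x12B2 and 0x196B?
Convert 0x12B2 (hexadecimal) → 1×4096 + 2×256 + 11×16 + 2 = 4786 (decimal)
Convert 0x196B (hexadecimal) → 1×4096 + 9×256 + 6×16 + 11 = 6507 (decimal)
Compute |4786 - 6507| = 1721
1721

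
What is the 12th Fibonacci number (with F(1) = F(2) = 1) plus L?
The 12th Fibonacci number (with F(1) = F(2) = 1): 1, 1, 2, 3, 5, 8, 13, 21, 34, 55, 89, 144 → 144
Convert L (Roman numeral) → 50 (decimal)
Compute 144 + 50 = 194
194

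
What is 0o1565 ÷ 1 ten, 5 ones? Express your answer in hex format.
Convert 0o1565 (octal) → 1×512 + 5×64 + 6×8 + 5 = 885 (decimal)
Convert 1 ten, 5 ones (place-value notation) → 1×10 + 5 = 15 (decimal)
Compute 885 ÷ 15 = 59
Convert 59 (decimal) → 59 = 3×16 + 11 → 0x3B (hexadecimal)
0x3B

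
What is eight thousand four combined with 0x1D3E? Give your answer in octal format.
Convert eight thousand four (English words) → 8×1000 + 4 = 8004 (decimal)
Convert 0x1D3E (hexadecimal) → 1×4096 + 13×256 + 3×16 + 14 = 7486 (decimal)
Compute 8004 + 7486 = 15490
Convert 15490 (decimal) → 15490 = 3×4096 + 6×512 + 2×64 + 2 → 0o36202 (octal)
0o36202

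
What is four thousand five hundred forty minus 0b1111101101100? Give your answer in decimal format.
Convert four thousand five hundred forty (English words) → 4×1000 + 5×100 + 40 = 4540 (decimal)
Convert 0b1111101101100 (binary) → 4096 + 2048 + 1024 + 512 + 256 + 64 + 32 + 8 + 4 = 8044 (decimal)
Compute 4540 - 8044 = -3504
-3504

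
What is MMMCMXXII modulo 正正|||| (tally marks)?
Convert MMMCMXXII (Roman numeral) → 1000 + 1000 + 1000 + 900 + 10 + 10 + 1 + 1 = 3922 (decimal)
Convert 正正|||| (tally marks) → 5 + 5 + 4 = 14 (decimal)
Compute 3922 mod 14 = 2
2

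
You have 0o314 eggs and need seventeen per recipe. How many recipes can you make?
Convert 0o314 (octal) → 3×64 + 1×8 + 4 = 204 (decimal)
Convert seventeen (English words) → 17 (decimal)
Compute 204 ÷ 17 = 12
12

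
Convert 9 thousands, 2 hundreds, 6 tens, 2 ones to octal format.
Convert 9 thousands, 2 hundreds, 6 tens, 2 ones (place-value notation) → 9×1000 + 2×100 + 6×10 + 2 = 9262 (decimal)
Convert 9262 (decimal) → 9262 = 2×4096 + 2×512 + 5×8 + 6 → 0o22056 (octal)
0o22056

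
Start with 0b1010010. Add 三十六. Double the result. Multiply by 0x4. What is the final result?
Convert 0b1010010 (binary) → 64 + 16 + 2 = 82 (decimal)
Start: 82
Convert 三十六 (Chinese numeral) → 3×10 + 6 = 36 (decimal)
82 + 36 = 118
118 × 2 = 236
Convert 0x4 (hexadecimal) → 4 (decimal)
236 × 4 = 944
944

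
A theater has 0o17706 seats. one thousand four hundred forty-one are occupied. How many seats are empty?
Convert 0o17706 (octal) → 1×4096 + 7×512 + 7×64 + 6 = 8134 (decimal)
Convert one thousand four hundred forty-one (English words) → 1×1000 + 4×100 + 41 = 1441 (decimal)
Compute 8134 - 1441 = 6693
6693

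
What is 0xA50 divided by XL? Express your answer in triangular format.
Convert 0xA50 (hexadecimal) → 10×256 + 5×16 = 2640 (decimal)
Convert XL (Roman numeral) → 40 (decimal)
Compute 2640 ÷ 40 = 66
Convert 66 (decimal) → 66 = 11×12/2 → the 11th triangular number (triangular index)
the 11th triangular number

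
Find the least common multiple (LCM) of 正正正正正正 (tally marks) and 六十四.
Convert 正正正正正正 (tally marks) → 5 + 5 + 5 + 5 + 5 + 5 = 30 (decimal)
Convert 六十四 (Chinese numeral) → 6×10 + 4 = 64 (decimal)
Compute lcm(30, 64) = 960
960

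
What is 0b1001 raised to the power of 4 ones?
Convert 0b1001 (binary) → 8 + 1 = 9 (decimal)
Convert 4 ones (place-value notation) → 4 (decimal)
Compute 9 ^ 4 = 6561
6561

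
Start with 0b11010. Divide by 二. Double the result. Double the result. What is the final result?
Convert 0b11010 (binary) → 16 + 8 + 2 = 26 (decimal)
Start: 26
Convert 二 (Chinese numeral) → 2 (decimal)
26 ÷ 2 = 13
13 × 2 = 26
26 × 2 = 52
52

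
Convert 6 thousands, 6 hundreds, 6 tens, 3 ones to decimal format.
Convert 6 thousands, 6 hundreds, 6 tens, 3 ones (place-value notation) → 6×1000 + 6×100 + 6×10 + 3 = 6663 (decimal)
6663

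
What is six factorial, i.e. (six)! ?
Convert six (English words) → 6 (decimal)
Compute 6! = 720
720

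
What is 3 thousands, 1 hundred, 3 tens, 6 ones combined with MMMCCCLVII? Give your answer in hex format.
Convert 3 thousands, 1 hundred, 3 tens, 6 ones (place-value notation) → 3×1000 + 1×100 + 3×10 + 6 = 3136 (decimal)
Convert MMMCCCLVII (Roman numeral) → 1000 + 1000 + 1000 + 100 + 100 + 100 + 50 + 5 + 1 + 1 = 3357 (decimal)
Compute 3136 + 3357 = 6493
Convert 6493 (decimal) → 6493 = 1×4096 + 9×256 + 5×16 + 13 → 0x195D (hexadecimal)
0x195D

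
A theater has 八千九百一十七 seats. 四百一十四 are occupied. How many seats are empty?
Convert 八千九百一十七 (Chinese numeral) → 8×1000 + 9×100 + 1×10 + 7 = 8917 (decimal)
Convert 四百一十四 (Chinese numeral) → 4×100 + 1×10 + 4 = 414 (decimal)
Compute 8917 - 414 = 8503
8503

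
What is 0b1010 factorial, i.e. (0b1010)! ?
Convert 0b1010 (binary) → 8 + 2 = 10 (decimal)
Compute 10! = 3628800
3628800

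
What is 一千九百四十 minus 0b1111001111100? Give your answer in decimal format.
Convert 一千九百四十 (Chinese numeral) → 1×1000 + 9×100 + 4×10 = 1940 (decimal)
Convert 0b1111001111100 (binary) → 4096 + 2048 + 1024 + 512 + 64 + 32 + 16 + 8 + 4 = 7804 (decimal)
Compute 1940 - 7804 = -5864
-5864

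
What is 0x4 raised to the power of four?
Convert 0x4 (hexadecimal) → 4 (decimal)
Convert four (English words) → 4 (decimal)
Compute 4 ^ 4 = 256
256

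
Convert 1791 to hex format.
Convert 1791 (decimal) → 1791 = 6×256 + 15×16 + 15 → 0x6FF (hexadecimal)
0x6FF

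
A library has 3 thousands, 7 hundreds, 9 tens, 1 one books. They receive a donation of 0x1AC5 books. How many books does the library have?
Convert 3 thousands, 7 hundreds, 9 tens, 1 one (place-value notation) → 3×1000 + 7×100 + 9×10 + 1 = 3791 (decimal)
Convert 0x1AC5 (hexadecimal) → 1×4096 + 10×256 + 12×16 + 5 = 6853 (decimal)
Compute 3791 + 6853 = 10644
10644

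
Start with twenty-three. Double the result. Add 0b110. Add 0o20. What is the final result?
Convert twenty-three (English words) → 23 (decimal)
Start: 23
23 × 2 = 46
Convert 0b110 (binary) → 4 + 2 = 6 (decimal)
46 + 6 = 52
Convert 0o20 (octal) → 2×8 = 16 (decimal)
52 + 16 = 68
68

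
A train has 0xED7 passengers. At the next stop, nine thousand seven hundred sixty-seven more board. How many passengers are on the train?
Convert 0xED7 (hexadecimal) → 14×256 + 13×16 + 7 = 3799 (decimal)
Convert nine thousand seven hundred sixty-seven (English words) → 9×1000 + 7×100 + 67 = 9767 (decimal)
Compute 3799 + 9767 = 13566
13566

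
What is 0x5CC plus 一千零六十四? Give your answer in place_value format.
Convert 0x5CC (hexadecimal) → 5×256 + 12×16 + 12 = 1484 (decimal)
Convert 一千零六十四 (Chinese numeral) → 1×1000 + 6×10 + 4 = 1064 (decimal)
Compute 1484 + 1064 = 2548
Convert 2548 (decimal) → 2548 = 2×1000 + 5×100 + 4×10 + 8 → 2 thousands, 5 hundreds, 4 tens, 8 ones (place-value notation)
2 thousands, 5 hundreds, 4 tens, 8 ones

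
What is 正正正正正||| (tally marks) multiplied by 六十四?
Convert 正正正正正||| (tally marks) → 5 + 5 + 5 + 5 + 5 + 3 = 28 (decimal)
Convert 六十四 (Chinese numeral) → 6×10 + 4 = 64 (decimal)
Compute 28 × 64 = 1792
1792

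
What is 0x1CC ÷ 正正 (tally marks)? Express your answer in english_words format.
Convert 0x1CC (hexadecimal) → 1×256 + 12×16 + 12 = 460 (decimal)
Convert 正正 (tally marks) → 5 + 5 = 10 (decimal)
Compute 460 ÷ 10 = 46
Convert 46 (decimal) → forty-six (English words)
forty-six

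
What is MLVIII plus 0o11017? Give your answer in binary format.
Convert MLVIII (Roman numeral) → 1000 + 50 + 5 + 1 + 1 + 1 = 1058 (decimal)
Convert 0o11017 (octal) → 1×4096 + 1×512 + 1×8 + 7 = 4623 (decimal)
Compute 1058 + 4623 = 5681
Convert 5681 (decimal) → 5681 = 4096 + 1024 + 512 + 32 + 16 + 1 → 0b1011000110001 (binary)
0b1011000110001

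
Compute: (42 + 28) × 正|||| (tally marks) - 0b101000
Convert 正|||| (tally marks) → 5 + 4 = 9 (decimal)
Convert 0b101000 (binary) → 32 + 8 = 40 (decimal)
Expression in decimal: (42 + 28) × 9 - 40
Parentheses first: 42 + 28 = 70
Multiply: 70 × 9 = 630
Subtract: 630 - 40 = 590
590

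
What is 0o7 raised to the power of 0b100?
Convert 0o7 (octal) → 7 (decimal)
Convert 0b100 (binary) → 4 (decimal)
Compute 7 ^ 4 = 2401
2401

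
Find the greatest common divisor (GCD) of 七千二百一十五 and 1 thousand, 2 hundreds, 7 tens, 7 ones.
Convert 七千二百一十五 (Chinese numeral) → 7×1000 + 2×100 + 1×10 + 5 = 7215 (decimal)
Convert 1 thousand, 2 hundreds, 7 tens, 7 ones (place-value notation) → 1×1000 + 2×100 + 7×10 + 7 = 1277 (decimal)
Compute gcd(7215, 1277) = 1
1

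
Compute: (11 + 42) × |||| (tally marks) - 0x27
Convert |||| (tally marks) → 4 (decimal)
Convert 0x27 (hexadecimal) → 2×16 + 7 = 39 (decimal)
Expression in decimal: (11 + 42) × 4 - 39
Parentheses first: 11 + 42 = 53
Multiply: 53 × 4 = 212
Subtract: 212 - 39 = 173
173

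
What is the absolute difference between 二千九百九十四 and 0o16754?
Convert 二千九百九十四 (Chinese numeral) → 2×1000 + 9×100 + 9×10 + 4 = 2994 (decimal)
Convert 0o16754 (octal) → 1×4096 + 6×512 + 7×64 + 5×8 + 4 = 7660 (decimal)
Compute |2994 - 7660| = 4666
4666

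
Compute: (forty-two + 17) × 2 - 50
Convert forty-two (English words) → 42 (decimal)
Expression in decimal: (42 + 17) × 2 - 50
Parentheses first: 42 + 17 = 59
Multiply: 59 × 2 = 118
Subtract: 118 - 50 = 68
68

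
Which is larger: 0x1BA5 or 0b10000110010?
Convert 0x1BA5 (hexadecimal) → 1×4096 + 11×256 + 10×16 + 5 = 7077 (decimal)
Convert 0b10000110010 (binary) → 1024 + 32 + 16 + 2 = 1074 (decimal)
Compare 7077 vs 1074: larger = 7077
7077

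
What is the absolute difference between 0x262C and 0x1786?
Convert 0x262C (hexadecimal) → 2×4096 + 6×256 + 2×16 + 12 = 9772 (decimal)
Convert 0x1786 (hexadecimal) → 1×4096 + 7×256 + 8×16 + 6 = 6022 (decimal)
Compute |9772 - 6022| = 3750
3750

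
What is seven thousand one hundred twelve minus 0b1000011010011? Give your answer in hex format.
Convert seven thousand one hundred twelve (English words) → 7×1000 + 1×100 + 12 = 7112 (decimal)
Convert 0b1000011010011 (binary) → 4096 + 128 + 64 + 16 + 2 + 1 = 4307 (decimal)
Compute 7112 - 4307 = 2805
Convert 2805 (decimal) → 2805 = 10×256 + 15×16 + 5 → 0xAF5 (hexadecimal)
0xAF5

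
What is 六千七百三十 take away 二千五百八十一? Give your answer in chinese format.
Convert 六千七百三十 (Chinese numeral) → 6×1000 + 7×100 + 3×10 = 6730 (decimal)
Convert 二千五百八十一 (Chinese numeral) → 2×1000 + 5×100 + 8×10 + 1 = 2581 (decimal)
Compute 6730 - 2581 = 4149
Convert 4149 (decimal) → 4149 = 4×1000 + 1×100 + 4×10 + 9 → 四千一百四十九 (Chinese numeral)
四千一百四十九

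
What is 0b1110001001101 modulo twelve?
Convert 0b1110001001101 (binary) → 4096 + 2048 + 1024 + 64 + 8 + 4 + 1 = 7245 (decimal)
Convert twelve (English words) → 12 (decimal)
Compute 7245 mod 12 = 9
9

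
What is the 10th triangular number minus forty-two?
The 10th triangular number = 10×11/2 = 55
Convert forty-two (English words) → 42 (decimal)
Compute 55 - 42 = 13
13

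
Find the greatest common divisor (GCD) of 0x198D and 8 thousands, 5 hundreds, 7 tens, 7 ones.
Convert 0x198D (hexadecimal) → 1×4096 + 9×256 + 8×16 + 13 = 6541 (decimal)
Convert 8 thousands, 5 hundreds, 7 tens, 7 ones (place-value notation) → 8×1000 + 5×100 + 7×10 + 7 = 8577 (decimal)
Compute gcd(6541, 8577) = 1
1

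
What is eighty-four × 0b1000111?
Convert eighty-four (English words) → 84 (decimal)
Convert 0b1000111 (binary) → 64 + 4 + 2 + 1 = 71 (decimal)
Compute 84 × 71 = 5964
5964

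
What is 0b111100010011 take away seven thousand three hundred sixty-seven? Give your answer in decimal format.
Convert 0b111100010011 (binary) → 2048 + 1024 + 512 + 256 + 16 + 2 + 1 = 3859 (decimal)
Convert seven thousand three hundred sixty-seven (English words) → 7×1000 + 3×100 + 67 = 7367 (decimal)
Compute 3859 - 7367 = -3508
-3508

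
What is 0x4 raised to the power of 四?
Convert 0x4 (hexadecimal) → 4 (decimal)
Convert 四 (Chinese numeral) → 4 (decimal)
Compute 4 ^ 4 = 256
256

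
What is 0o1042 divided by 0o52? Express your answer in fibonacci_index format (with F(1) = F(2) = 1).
Convert 0o1042 (octal) → 1×512 + 4×8 + 2 = 546 (decimal)
Convert 0o52 (octal) → 5×8 + 2 = 42 (decimal)
Compute 546 ÷ 42 = 13
Convert 13 (decimal) → 1, 1, 2, 3, 5, 8, 13 → the 7th Fibonacci number (Fibonacci index)
the 7th Fibonacci number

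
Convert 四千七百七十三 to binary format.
Convert 四千七百七十三 (Chinese numeral) → 4×1000 + 7×100 + 7×10 + 3 = 4773 (decimal)
Convert 4773 (decimal) → 4773 = 4096 + 512 + 128 + 32 + 4 + 1 → 0b1001010100101 (binary)
0b1001010100101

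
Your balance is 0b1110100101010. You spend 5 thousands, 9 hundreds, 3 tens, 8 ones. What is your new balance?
Convert 0b1110100101010 (binary) → 4096 + 2048 + 1024 + 256 + 32 + 8 + 2 = 7466 (decimal)
Convert 5 thousands, 9 hundreds, 3 tens, 8 ones (place-value notation) → 5×1000 + 9×100 + 3×10 + 8 = 5938 (decimal)
Compute 7466 - 5938 = 1528
1528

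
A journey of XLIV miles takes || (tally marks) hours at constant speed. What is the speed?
Convert XLIV (Roman numeral) → 40 + 4 = 44 (decimal)
Convert || (tally marks) → 2 (decimal)
Compute 44 ÷ 2 = 22
22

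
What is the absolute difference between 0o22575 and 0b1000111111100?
Convert 0o22575 (octal) → 2×4096 + 2×512 + 5×64 + 7×8 + 5 = 9597 (decimal)
Convert 0b1000111111100 (binary) → 4096 + 256 + 128 + 64 + 32 + 16 + 8 + 4 = 4604 (decimal)
Compute |9597 - 4604| = 4993
4993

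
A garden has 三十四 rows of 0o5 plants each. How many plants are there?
Convert 0o5 (octal) → 5 (decimal)
Convert 三十四 (Chinese numeral) → 3×10 + 4 = 34 (decimal)
Compute 5 × 34 = 170
170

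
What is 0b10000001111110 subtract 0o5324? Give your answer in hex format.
Convert 0b10000001111110 (binary) → 8192 + 64 + 32 + 16 + 8 + 4 + 2 = 8318 (decimal)
Convert 0o5324 (octal) → 5×512 + 3×64 + 2×8 + 4 = 2772 (decimal)
Compute 8318 - 2772 = 5546
Convert 5546 (decimal) → 5546 = 1×4096 + 5×256 + 10×16 + 10 → 0x15AA (hexadecimal)
0x15AA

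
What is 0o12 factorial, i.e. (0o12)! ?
Convert 0o12 (octal) → 1×8 + 2 = 10 (decimal)
Compute 10! = 3628800
3628800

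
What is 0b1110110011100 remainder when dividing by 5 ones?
Convert 0b1110110011100 (binary) → 4096 + 2048 + 1024 + 256 + 128 + 16 + 8 + 4 = 7580 (decimal)
Convert 5 ones (place-value notation) → 5 (decimal)
Compute 7580 mod 5 = 0
0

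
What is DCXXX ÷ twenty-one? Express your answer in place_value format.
Convert DCXXX (Roman numeral) → 500 + 100 + 10 + 10 + 10 = 630 (decimal)
Convert twenty-one (English words) → 21 (decimal)
Compute 630 ÷ 21 = 30
Convert 30 (decimal) → 30 = 3×10 → 3 tens (place-value notation)
3 tens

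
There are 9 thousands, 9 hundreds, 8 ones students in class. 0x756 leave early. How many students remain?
Convert 9 thousands, 9 hundreds, 8 ones (place-value notation) → 9×1000 + 9×100 + 8 = 9908 (decimal)
Convert 0x756 (hexadecimal) → 7×256 + 5×16 + 6 = 1878 (decimal)
Compute 9908 - 1878 = 8030
8030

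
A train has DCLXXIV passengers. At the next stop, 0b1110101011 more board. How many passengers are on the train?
Convert DCLXXIV (Roman numeral) → 500 + 100 + 50 + 10 + 10 + 4 = 674 (decimal)
Convert 0b1110101011 (binary) → 512 + 256 + 128 + 32 + 8 + 2 + 1 = 939 (decimal)
Compute 674 + 939 = 1613
1613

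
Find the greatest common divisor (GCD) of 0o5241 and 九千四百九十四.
Convert 0o5241 (octal) → 5×512 + 2×64 + 4×8 + 1 = 2721 (decimal)
Convert 九千四百九十四 (Chinese numeral) → 9×1000 + 4×100 + 9×10 + 4 = 9494 (decimal)
Compute gcd(2721, 9494) = 1
1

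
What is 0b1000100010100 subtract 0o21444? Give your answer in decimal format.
Convert 0b1000100010100 (binary) → 4096 + 256 + 16 + 4 = 4372 (decimal)
Convert 0o21444 (octal) → 2×4096 + 1×512 + 4×64 + 4×8 + 4 = 8996 (decimal)
Compute 4372 - 8996 = -4624
-4624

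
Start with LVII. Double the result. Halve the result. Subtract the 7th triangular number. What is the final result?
Convert LVII (Roman numeral) → 50 + 5 + 1 + 1 = 57 (decimal)
Start: 57
57 × 2 = 114
114 ÷ 2 = 57
Convert the 7th triangular number (triangular index) → 7×8/2 = 28 (decimal)
57 - 28 = 29
29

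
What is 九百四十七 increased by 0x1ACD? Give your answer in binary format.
Convert 九百四十七 (Chinese numeral) → 9×100 + 4×10 + 7 = 947 (decimal)
Convert 0x1ACD (hexadecimal) → 1×4096 + 10×256 + 12×16 + 13 = 6861 (decimal)
Compute 947 + 6861 = 7808
Convert 7808 (decimal) → 7808 = 4096 + 2048 + 1024 + 512 + 128 → 0b1111010000000 (binary)
0b1111010000000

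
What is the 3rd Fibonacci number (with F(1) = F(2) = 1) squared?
The 3rd Fibonacci number (with F(1) = F(2) = 1): 1, 1, 2 → 2
Compute 2² = 2 × 2 = 4
4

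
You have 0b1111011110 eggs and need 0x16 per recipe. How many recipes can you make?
Convert 0b1111011110 (binary) → 512 + 256 + 128 + 64 + 16 + 8 + 4 + 2 = 990 (decimal)
Convert 0x16 (hexadecimal) → 1×16 + 6 = 22 (decimal)
Compute 990 ÷ 22 = 45
45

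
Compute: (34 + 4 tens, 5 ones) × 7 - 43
Convert 4 tens, 5 ones (place-value notation) → 4×10 + 5 = 45 (decimal)
Expression in decimal: (34 + 45) × 7 - 43
Parentheses first: 34 + 45 = 79
Multiply: 79 × 7 = 553
Subtract: 553 - 43 = 510
510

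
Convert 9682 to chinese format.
Convert 9682 (decimal) → 9682 = 9×1000 + 6×100 + 8×10 + 2 → 九千六百八十二 (Chinese numeral)
九千六百八十二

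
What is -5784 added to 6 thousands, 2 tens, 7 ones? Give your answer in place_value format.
Convert 6 thousands, 2 tens, 7 ones (place-value notation) → 6×1000 + 2×10 + 7 = 6027 (decimal)
Compute -5784 + 6027 = 243
Convert 243 (decimal) → 243 = 2×100 + 4×10 + 3 → 2 hundreds, 4 tens, 3 ones (place-value notation)
2 hundreds, 4 tens, 3 ones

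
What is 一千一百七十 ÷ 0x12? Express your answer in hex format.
Convert 一千一百七十 (Chinese numeral) → 1×1000 + 1×100 + 7×10 = 1170 (decimal)
Convert 0x12 (hexadecimal) → 1×16 + 2 = 18 (decimal)
Compute 1170 ÷ 18 = 65
Convert 65 (decimal) → 65 = 4×16 + 1 → 0x41 (hexadecimal)
0x41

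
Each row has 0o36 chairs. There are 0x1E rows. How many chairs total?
Convert 0o36 (octal) → 3×8 + 6 = 30 (decimal)
Convert 0x1E (hexadecimal) → 1×16 + 14 = 30 (decimal)
Compute 30 × 30 = 900
900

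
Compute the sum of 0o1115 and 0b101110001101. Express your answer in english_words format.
Convert 0o1115 (octal) → 1×512 + 1×64 + 1×8 + 5 = 589 (decimal)
Convert 0b101110001101 (binary) → 2048 + 512 + 256 + 128 + 8 + 4 + 1 = 2957 (decimal)
Compute 589 + 2957 = 3546
Convert 3546 (decimal) → 3546 = 3×1000 + 5×100 + 46 → three thousand five hundred forty-six (English words)
three thousand five hundred forty-six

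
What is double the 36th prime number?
The 36th prime number = 151
Compute 151 × 2 = 302
302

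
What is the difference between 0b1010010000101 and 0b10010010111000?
Convert 0b1010010000101 (binary) → 4096 + 1024 + 128 + 4 + 1 = 5253 (decimal)
Convert 0b10010010111000 (binary) → 8192 + 1024 + 128 + 32 + 16 + 8 = 9400 (decimal)
Difference: |5253 - 9400| = 4147
4147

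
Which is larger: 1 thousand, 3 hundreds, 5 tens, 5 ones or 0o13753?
Convert 1 thousand, 3 hundreds, 5 tens, 5 ones (place-value notation) → 1×1000 + 3×100 + 5×10 + 5 = 1355 (decimal)
Convert 0o13753 (octal) → 1×4096 + 3×512 + 7×64 + 5×8 + 3 = 6123 (decimal)
Compare 1355 vs 6123: larger = 6123
6123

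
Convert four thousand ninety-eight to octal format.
Convert four thousand ninety-eight (English words) → 4×1000 + 98 = 4098 (decimal)
Convert 4098 (decimal) → 4098 = 1×4096 + 2 → 0o10002 (octal)
0o10002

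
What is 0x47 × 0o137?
Convert 0x47 (hexadecimal) → 4×16 + 7 = 71 (decimal)
Convert 0o137 (octal) → 1×64 + 3×8 + 7 = 95 (decimal)
Compute 71 × 95 = 6745
6745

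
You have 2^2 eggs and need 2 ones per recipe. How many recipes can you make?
Convert 2^2 (power) → 4 (decimal)
Convert 2 ones (place-value notation) → 2 (decimal)
Compute 4 ÷ 2 = 2
2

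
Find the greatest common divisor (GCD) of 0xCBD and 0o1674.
Convert 0xCBD (hexadecimal) → 12×256 + 11×16 + 13 = 3261 (decimal)
Convert 0o1674 (octal) → 1×512 + 6×64 + 7×8 + 4 = 956 (decimal)
Compute gcd(3261, 956) = 1
1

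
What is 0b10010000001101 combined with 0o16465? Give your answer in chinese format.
Convert 0b10010000001101 (binary) → 8192 + 1024 + 8 + 4 + 1 = 9229 (decimal)
Convert 0o16465 (octal) → 1×4096 + 6×512 + 4×64 + 6×8 + 5 = 7477 (decimal)
Compute 9229 + 7477 = 16706
Convert 16706 (decimal) → 16706 = 1×10000 + 6×1000 + 7×100 + 6 → 一万六千七百零六 (Chinese numeral)
一万六千七百零六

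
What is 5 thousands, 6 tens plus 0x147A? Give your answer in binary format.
Convert 5 thousands, 6 tens (place-value notation) → 5×1000 + 6×10 = 5060 (decimal)
Convert 0x147A (hexadecimal) → 1×4096 + 4×256 + 7×16 + 10 = 5242 (decimal)
Compute 5060 + 5242 = 10302
Convert 10302 (decimal) → 10302 = 8192 + 2048 + 32 + 16 + 8 + 4 + 2 → 0b10100000111110 (binary)
0b10100000111110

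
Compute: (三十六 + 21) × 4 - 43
Convert 三十六 (Chinese numeral) → 3×10 + 6 = 36 (decimal)
Expression in decimal: (36 + 21) × 4 - 43
Parentheses first: 36 + 21 = 57
Multiply: 57 × 4 = 228
Subtract: 228 - 43 = 185
185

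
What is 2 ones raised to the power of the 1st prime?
Convert 2 ones (place-value notation) → 2 (decimal)
Convert the 1st prime (prime index) → 2 (decimal)
Compute 2 ^ 2 = 4
4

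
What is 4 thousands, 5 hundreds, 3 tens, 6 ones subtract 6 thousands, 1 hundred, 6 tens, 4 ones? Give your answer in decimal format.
Convert 4 thousands, 5 hundreds, 3 tens, 6 ones (place-value notation) → 4×1000 + 5×100 + 3×10 + 6 = 4536 (decimal)
Convert 6 thousands, 1 hundred, 6 tens, 4 ones (place-value notation) → 6×1000 + 1×100 + 6×10 + 4 = 6164 (decimal)
Compute 4536 - 6164 = -1628
-1628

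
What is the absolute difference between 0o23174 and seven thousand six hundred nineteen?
Convert 0o23174 (octal) → 2×4096 + 3×512 + 1×64 + 7×8 + 4 = 9852 (decimal)
Convert seven thousand six hundred nineteen (English words) → 7×1000 + 6×100 + 19 = 7619 (decimal)
Compute |9852 - 7619| = 2233
2233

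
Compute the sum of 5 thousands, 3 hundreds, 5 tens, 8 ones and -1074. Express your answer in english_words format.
Convert 5 thousands, 3 hundreds, 5 tens, 8 ones (place-value notation) → 5×1000 + 3×100 + 5×10 + 8 = 5358 (decimal)
Compute 5358 + -1074 = 4284
Convert 4284 (decimal) → 4284 = 4×1000 + 2×100 + 84 → four thousand two hundred eighty-four (English words)
four thousand two hundred eighty-four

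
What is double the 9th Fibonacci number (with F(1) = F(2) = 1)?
The 9th Fibonacci number (with F(1) = F(2) = 1): 1, 1, 2, 3, 5, 8, 13, 21, 34 → 34
Compute 34 × 2 = 68
68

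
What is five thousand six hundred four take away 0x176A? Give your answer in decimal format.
Convert five thousand six hundred four (English words) → 5×1000 + 6×100 + 4 = 5604 (decimal)
Convert 0x176A (hexadecimal) → 1×4096 + 7×256 + 6×16 + 10 = 5994 (decimal)
Compute 5604 - 5994 = -390
-390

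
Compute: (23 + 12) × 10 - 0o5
Convert 0o5 (octal) → 5 (decimal)
Expression in decimal: (23 + 12) × 10 - 5
Parentheses first: 23 + 12 = 35
Multiply: 35 × 10 = 350
Subtract: 350 - 5 = 345
345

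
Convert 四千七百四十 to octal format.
Convert 四千七百四十 (Chinese numeral) → 4×1000 + 7×100 + 4×10 = 4740 (decimal)
Convert 4740 (decimal) → 4740 = 1×4096 + 1×512 + 2×64 + 4 → 0o11204 (octal)
0o11204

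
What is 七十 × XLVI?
Convert 七十 (Chinese numeral) → 7×10 = 70 (decimal)
Convert XLVI (Roman numeral) → 40 + 5 + 1 = 46 (decimal)
Compute 70 × 46 = 3220
3220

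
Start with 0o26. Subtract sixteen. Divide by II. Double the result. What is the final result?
Convert 0o26 (octal) → 2×8 + 6 = 22 (decimal)
Start: 22
Convert sixteen (English words) → 16 (decimal)
22 - 16 = 6
Convert II (Roman numeral) → 1 + 1 = 2 (decimal)
6 ÷ 2 = 3
3 × 2 = 6
6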